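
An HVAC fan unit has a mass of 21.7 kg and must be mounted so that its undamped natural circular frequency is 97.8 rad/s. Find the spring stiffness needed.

k = m·ω_n² = 21.7 × 97.80² = 21.7 × 9565 = 207600 N/m.

208000 N/m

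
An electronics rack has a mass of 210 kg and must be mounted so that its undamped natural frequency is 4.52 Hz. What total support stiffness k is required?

169000 N/m

ω_n = 2πf_n = 2π × 4.52 = 28.40 rad/s.
k = m·ω_n² = 210 × 28.40² = 210 × 806.6 = 169400 N/m.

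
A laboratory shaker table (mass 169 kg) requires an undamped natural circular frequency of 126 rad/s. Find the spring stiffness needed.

k = m·ω_n² = 169 × 126.0² = 169 × 15880 = 2683000 N/m.

2680000 N/m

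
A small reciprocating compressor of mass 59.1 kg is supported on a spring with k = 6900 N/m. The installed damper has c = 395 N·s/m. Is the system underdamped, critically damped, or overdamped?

c_c = 2√(k·m) = 1277 N·s/m; ζ = c/c_c = 395/1277 = 0.309.
Since ζ < 1 the system is underdamped.

underdamped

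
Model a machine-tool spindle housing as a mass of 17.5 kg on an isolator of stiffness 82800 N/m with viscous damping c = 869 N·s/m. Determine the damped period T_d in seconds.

0.0979 s

ω_n = √(k/m) = √(82800/17.5) = 68.79 rad/s.
Critical damping c_c = 2√(k·m) = 2√(82800 × 17.5) = 2407 N·s/m, so ζ = c/c_c = 869/2407 = 0.3610.
ω_d = ω_n√(1 − ζ²) = 68.79 × √(1 − 0.130) = 64.15 rad/s.
T_d = 2π/ω_d = 0.09795 s.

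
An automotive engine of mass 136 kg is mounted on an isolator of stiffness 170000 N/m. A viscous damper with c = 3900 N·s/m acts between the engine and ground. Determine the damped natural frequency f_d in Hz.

ω_n = √(k/m) = √(170000/136) = 35.36 rad/s.
Critical damping c_c = 2√(k·m) = 2√(170000 × 136) = 9617 N·s/m, so ζ = c/c_c = 3900/9617 = 0.4055.
ω_d = ω_n√(1 − ζ²) = 35.36 × √(1 − 0.164) = 32.32 rad/s.
f_d = ω_d/(2π) = 5.143 Hz.

5.14 Hz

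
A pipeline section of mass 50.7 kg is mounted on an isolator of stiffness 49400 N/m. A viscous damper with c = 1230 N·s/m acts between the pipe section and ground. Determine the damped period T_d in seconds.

0.218 s

ω_n = √(k/m) = √(49400/50.7) = 31.21 rad/s.
Critical damping c_c = 2√(k·m) = 2√(49400 × 50.7) = 3165 N·s/m, so ζ = c/c_c = 1230/3165 = 0.3886.
ω_d = ω_n√(1 − ζ²) = 31.21 × √(1 − 0.151) = 28.76 rad/s.
T_d = 2π/ω_d = 0.2185 s.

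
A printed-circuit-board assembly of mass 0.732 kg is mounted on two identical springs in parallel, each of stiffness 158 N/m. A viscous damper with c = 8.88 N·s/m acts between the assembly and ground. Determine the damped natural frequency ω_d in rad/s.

Parallel springs add: k_eq = 2 × 158 = 316.0 N/m.
ω_n = √(k_eq/m) = √(316.0/0.732) = 20.78 rad/s.
Critical damping c_c = 2√(k_eq·m) = 2√(316.0 × 0.732) = 30.42 N·s/m, so ζ = c/c_c = 8.88/30.42 = 0.2919.
ω_d = ω_n√(1 − ζ²) = 20.78 × √(1 − 0.0852) = 19.87 rad/s.

19.9 rad/s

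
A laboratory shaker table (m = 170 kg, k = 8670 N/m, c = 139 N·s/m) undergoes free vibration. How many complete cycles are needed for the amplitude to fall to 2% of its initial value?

11 cycles

ζ = c/(2√(km)) = 139/(2√(8670 × 170)) = 139/2428 = 0.05725.
Logarithmic decrement δ = 2πζ/√(1 − ζ²) = 2π × 0.05725/√(1 − 0.00328) = 0.3603.
x_n/x₀ = e^(−nδ) ≤ 0.02; take ln: n ≥ ln(1/0.02)/δ = 3.912/0.3603 = 10.86.
So 11 complete cycles are required.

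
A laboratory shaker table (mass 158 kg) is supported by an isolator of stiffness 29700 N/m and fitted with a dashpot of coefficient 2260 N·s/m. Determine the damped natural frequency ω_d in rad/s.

ω_n = √(k/m) = √(29700/158) = 13.71 rad/s.
Critical damping c_c = 2√(k·m) = 2√(29700 × 158) = 4332 N·s/m, so ζ = c/c_c = 2260/4332 = 0.5216.
ω_d = ω_n√(1 − ζ²) = 13.71 × √(1 − 0.272) = 11.70 rad/s.

11.7 rad/s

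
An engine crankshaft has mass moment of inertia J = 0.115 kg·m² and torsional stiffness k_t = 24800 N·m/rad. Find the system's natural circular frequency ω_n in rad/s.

464 rad/s

ω_n = √(k_t/J) = √(24800/0.115) = √215700 = 464.4 rad/s.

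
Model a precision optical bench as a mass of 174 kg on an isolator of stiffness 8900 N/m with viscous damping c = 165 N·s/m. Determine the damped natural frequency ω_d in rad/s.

7.14 rad/s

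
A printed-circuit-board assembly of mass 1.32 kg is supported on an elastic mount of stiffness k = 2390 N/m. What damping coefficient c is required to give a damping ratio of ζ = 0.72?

80.9 N·s/m

c_c = 2√(k·m) = 2√(2390 × 1.32) = 112.3 N·s/m.
c = ζ·c_c = 0.72 × 112.3 = 80.88 N·s/m.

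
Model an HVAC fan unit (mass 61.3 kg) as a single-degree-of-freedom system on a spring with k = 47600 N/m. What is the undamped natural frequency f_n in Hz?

4.43 Hz

ω_n = √(k/m) = √(47600/61.3) = √776.5 = 27.87 rad/s.
f_n = ω_n/(2π) = 27.87/6.283 = 4.435 Hz.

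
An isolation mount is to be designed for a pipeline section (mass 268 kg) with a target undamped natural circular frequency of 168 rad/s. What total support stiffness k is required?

7560000 N/m

k = m·ω_n² = 268 × 168.0² = 268 × 28220 = 7564000 N/m.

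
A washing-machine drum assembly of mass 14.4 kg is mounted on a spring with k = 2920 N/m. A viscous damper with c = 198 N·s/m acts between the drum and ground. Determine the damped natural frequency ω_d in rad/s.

ω_n = √(k/m) = √(2920/14.4) = 14.24 rad/s.
Critical damping c_c = 2√(k·m) = 2√(2920 × 14.4) = 410.1 N·s/m, so ζ = c/c_c = 198/410.1 = 0.4828.
ω_d = ω_n√(1 − ζ²) = 14.24 × √(1 − 0.233) = 12.47 rad/s.

12.5 rad/s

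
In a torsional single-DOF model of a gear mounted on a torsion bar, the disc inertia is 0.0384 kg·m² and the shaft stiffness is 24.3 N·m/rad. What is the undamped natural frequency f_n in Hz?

4.00 Hz

ω_n = √(k_t/J) = √(24.3/0.0384) = √632.8 = 25.16 rad/s.
f_n = ω_n/(2π) = 25.16/6.283 = 4.004 Hz.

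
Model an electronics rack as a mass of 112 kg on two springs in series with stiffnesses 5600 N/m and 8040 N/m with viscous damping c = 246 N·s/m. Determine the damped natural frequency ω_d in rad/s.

5.32 rad/s

Series springs: 1/k_eq = 1/5600 + 1/8040 = 0.0003029, so k_eq = 3301 N/m.
ω_n = √(k_eq/m) = √(3301/112) = 5.429 rad/s.
Critical damping c_c = 2√(k_eq·m) = 2√(3301 × 112) = 1216 N·s/m, so ζ = c/c_c = 246/1216 = 0.2023.
ω_d = ω_n√(1 − ζ²) = 5.429 × √(1 − 0.0409) = 5.317 rad/s.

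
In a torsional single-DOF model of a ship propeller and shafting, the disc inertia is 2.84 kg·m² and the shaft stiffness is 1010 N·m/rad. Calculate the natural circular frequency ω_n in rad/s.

18.9 rad/s

ω_n = √(k_t/J) = √(1010/2.84) = √355.6 = 18.86 rad/s.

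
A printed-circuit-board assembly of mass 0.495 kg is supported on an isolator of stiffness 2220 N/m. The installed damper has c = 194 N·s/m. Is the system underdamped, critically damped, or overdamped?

overdamped

c_c = 2√(k·m) = 66.30 N·s/m; ζ = c/c_c = 194/66.30 = 2.93.
Since ζ > 1 the system is overdamped.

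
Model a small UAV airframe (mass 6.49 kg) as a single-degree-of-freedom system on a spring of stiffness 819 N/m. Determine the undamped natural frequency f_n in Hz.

ω_n = √(k/m) = √(819.0/6.49) = √126.2 = 11.23 rad/s.
f_n = ω_n/(2π) = 11.23/6.283 = 1.788 Hz.

1.79 Hz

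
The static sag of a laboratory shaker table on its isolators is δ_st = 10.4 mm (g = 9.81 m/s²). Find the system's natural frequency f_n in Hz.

4.89 Hz

ω_n = √(g/δ_st) = √(9.81/0.0104) = √943.3 = 30.71 rad/s.
f_n = ω_n/(2π) = 30.71/6.283 = 4.888 Hz.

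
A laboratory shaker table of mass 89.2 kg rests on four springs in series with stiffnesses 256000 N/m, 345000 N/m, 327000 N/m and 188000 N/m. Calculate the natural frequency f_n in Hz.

4.32 Hz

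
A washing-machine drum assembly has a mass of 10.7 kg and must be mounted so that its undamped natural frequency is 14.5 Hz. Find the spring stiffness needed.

ω_n = 2πf_n = 2π × 14.5 = 91.11 rad/s.
k = m·ω_n² = 10.7 × 91.11² = 10.7 × 8300 = 88810 N/m.

88800 N/m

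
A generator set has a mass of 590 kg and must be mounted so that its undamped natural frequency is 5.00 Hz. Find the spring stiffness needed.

ω_n = 2πf_n = 2π × 5.00 = 31.42 rad/s.
k = m·ω_n² = 590 × 31.42² = 590 × 987.0 = 582300 N/m.

582000 N/m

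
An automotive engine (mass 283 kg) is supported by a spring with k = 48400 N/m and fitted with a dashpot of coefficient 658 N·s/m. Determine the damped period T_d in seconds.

0.482 s

ω_n = √(k/m) = √(48400/283) = 13.08 rad/s.
Critical damping c_c = 2√(k·m) = 2√(48400 × 283) = 7402 N·s/m, so ζ = c/c_c = 658/7402 = 0.08890.
ω_d = ω_n√(1 − ζ²) = 13.08 × √(1 − 0.00790) = 13.03 rad/s.
T_d = 2π/ω_d = 0.4824 s.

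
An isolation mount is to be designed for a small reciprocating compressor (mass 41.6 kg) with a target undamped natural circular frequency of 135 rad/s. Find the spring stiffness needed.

k = m·ω_n² = 41.6 × 135.0² = 41.6 × 18220 = 758200 N/m.

758000 N/m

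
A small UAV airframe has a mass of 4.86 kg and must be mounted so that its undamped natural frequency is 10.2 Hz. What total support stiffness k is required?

ω_n = 2πf_n = 2π × 10.2 = 64.09 rad/s.
k = m·ω_n² = 4.86 × 64.09² = 4.86 × 4107 = 19960 N/m.

20000 N/m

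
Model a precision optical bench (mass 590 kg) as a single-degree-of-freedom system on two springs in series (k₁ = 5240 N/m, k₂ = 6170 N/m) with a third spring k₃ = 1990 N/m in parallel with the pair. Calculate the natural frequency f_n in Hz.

Series pair: k_s = k₁k₂/(k₁+k₂) = (5240)(6170)/(5240 + 6170) = 2834 N/m. In parallel with k₃: k_eq = 2834 + 1990 = 4824 N/m.
ω_n = √(k_eq/m) = √(4824/590) = √8.176 = 2.859 rad/s.
f_n = ω_n/(2π) = 2.859/6.283 = 0.4551 Hz.

0.455 Hz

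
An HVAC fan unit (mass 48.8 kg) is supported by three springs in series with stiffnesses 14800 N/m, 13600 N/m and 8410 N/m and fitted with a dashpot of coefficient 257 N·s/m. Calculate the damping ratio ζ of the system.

Series springs: 1/k_eq = 1/14800 + 1/13600 + 1/8410 = 0.0002600, so k_eq = 3846 N/m.
ω_n = √(k_eq/m) = √(3846/48.8) = 8.878 rad/s.
Critical damping c_c = 2√(k_eq·m) = 2√(3846 × 48.8) = 866.5 N·s/m, so ζ = c/c_c = 257/866.5 = 0.2966.

0.297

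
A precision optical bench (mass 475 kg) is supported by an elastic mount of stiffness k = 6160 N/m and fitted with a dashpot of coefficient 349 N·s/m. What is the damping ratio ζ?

0.102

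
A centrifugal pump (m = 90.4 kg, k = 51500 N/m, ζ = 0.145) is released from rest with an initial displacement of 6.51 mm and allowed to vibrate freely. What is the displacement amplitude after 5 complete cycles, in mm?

0.0652 mm

Logarithmic decrement δ = 2πζ/√(1 − ζ²) = 2π × 0.1450/√(1 − 0.0210) = 0.9208.
After n cycles, x_n/x₀ = e^(−nδ), so x_5 = 6.51 × e^(−5 × 0.9208) = 6.51 × 0.01001 = 0.06518 mm.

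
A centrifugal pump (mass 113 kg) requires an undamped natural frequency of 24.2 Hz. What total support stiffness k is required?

ω_n = 2πf_n = 2π × 24.2 = 152.1 rad/s.
k = m·ω_n² = 113 × 152.1² = 113 × 23120 = 2613000 N/m.

2610000 N/m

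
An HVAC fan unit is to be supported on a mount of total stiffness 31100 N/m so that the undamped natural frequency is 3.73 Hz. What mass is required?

56.6 kg

ω_n = 2πf_n = 2π × 3.73 = 23.44 rad/s.
m = k/ω_n² = 31100/23.44² = 31100/549.3 = 56.62 kg.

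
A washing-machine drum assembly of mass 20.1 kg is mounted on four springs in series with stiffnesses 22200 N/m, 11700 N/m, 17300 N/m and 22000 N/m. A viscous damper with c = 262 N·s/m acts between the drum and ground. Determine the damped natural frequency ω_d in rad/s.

Series springs: 1/k_eq = 1/22200 + 1/11700 + 1/17300 + 1/22000 = 0.0002338, so k_eq = 4278 N/m.
ω_n = √(k_eq/m) = √(4278/20.1) = 14.59 rad/s.
Critical damping c_c = 2√(k_eq·m) = 2√(4278 × 20.1) = 586.4 N·s/m, so ζ = c/c_c = 262/586.4 = 0.4468.
ω_d = ω_n√(1 − ζ²) = 14.59 × √(1 − 0.200) = 13.05 rad/s.

13.1 rad/s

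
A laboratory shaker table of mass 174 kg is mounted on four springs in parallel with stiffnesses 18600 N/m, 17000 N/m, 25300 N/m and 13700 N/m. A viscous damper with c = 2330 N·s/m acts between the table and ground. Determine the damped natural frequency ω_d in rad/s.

19.6 rad/s

Parallel springs add: k_eq = 18600 + 17000 + 25300 + 13700 = 74600 N/m.
ω_n = √(k_eq/m) = √(74600/174) = 20.71 rad/s.
Critical damping c_c = 2√(k_eq·m) = 2√(74600 × 174) = 7206 N·s/m, so ζ = c/c_c = 2330/7206 = 0.3234.
ω_d = ω_n√(1 − ζ²) = 20.71 × √(1 − 0.105) = 19.59 rad/s.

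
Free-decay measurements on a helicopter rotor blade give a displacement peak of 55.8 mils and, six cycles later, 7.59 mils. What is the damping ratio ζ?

Logarithmic decrement δ = (1/n)·ln(x₀/x_n) = (1/6)·ln(55.8/7.59) = (1/6)·ln(7.352) = 0.3325.
ζ = δ/√(4π² + δ²) = 0.3325/√(39.48 + 0.111) = 0.3325/6.292 = 0.05284.

0.0528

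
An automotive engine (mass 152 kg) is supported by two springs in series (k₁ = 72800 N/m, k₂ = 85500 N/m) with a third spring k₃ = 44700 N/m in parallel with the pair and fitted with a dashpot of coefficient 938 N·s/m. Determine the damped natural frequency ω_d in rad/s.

23.3 rad/s

Series pair: k_s = k₁k₂/(k₁+k₂) = (72800)(85500)/(72800 + 85500) = 39320 N/m. In parallel with k₃: k_eq = 39320 + 44700 = 84020 N/m.
ω_n = √(k_eq/m) = √(84020/152) = 23.51 rad/s.
Critical damping c_c = 2√(k_eq·m) = 2√(84020 × 152) = 7147 N·s/m, so ζ = c/c_c = 938/7147 = 0.1312.
ω_d = ω_n√(1 − ζ²) = 23.51 × √(1 − 0.0172) = 23.31 rad/s.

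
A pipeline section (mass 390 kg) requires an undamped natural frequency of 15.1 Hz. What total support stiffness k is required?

3510000 N/m

ω_n = 2πf_n = 2π × 15.1 = 94.88 rad/s.
k = m·ω_n² = 390 × 94.88² = 390 × 9001 = 3511000 N/m.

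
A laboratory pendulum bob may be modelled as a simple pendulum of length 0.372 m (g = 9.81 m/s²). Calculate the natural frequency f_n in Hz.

For a simple pendulum ω_n = √(g/L) = √(9.81/0.372) = √26.37 = 5.135 rad/s.
f_n = ω_n/(2π) = 5.135/6.283 = 0.8173 Hz.

0.817 Hz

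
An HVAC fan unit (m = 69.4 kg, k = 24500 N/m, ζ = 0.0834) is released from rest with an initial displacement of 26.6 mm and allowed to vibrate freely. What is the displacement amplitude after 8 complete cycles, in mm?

0.396 mm

Logarithmic decrement δ = 2πζ/√(1 − ζ²) = 2π × 0.08340/√(1 − 0.00696) = 0.5258.
After n cycles, x_n/x₀ = e^(−nδ), so x_8 = 26.6 × e^(−8 × 0.5258) = 26.6 × 0.01489 = 0.3962 mm.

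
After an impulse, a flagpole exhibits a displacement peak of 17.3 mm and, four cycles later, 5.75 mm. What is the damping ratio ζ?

0.0438

Logarithmic decrement δ = (1/n)·ln(x₀/x_n) = (1/4)·ln(17.3/5.75) = (1/4)·ln(3.009) = 0.2754.
ζ = δ/√(4π² + δ²) = 0.2754/√(39.48 + 0.0758) = 0.2754/6.289 = 0.04379.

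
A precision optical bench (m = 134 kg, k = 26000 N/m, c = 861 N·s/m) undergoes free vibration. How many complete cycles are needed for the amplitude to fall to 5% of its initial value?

3 cycles

ζ = c/(2√(km)) = 861/(2√(26000 × 134)) = 861/3733 = 0.2306.
Logarithmic decrement δ = 2πζ/√(1 − ζ²) = 2π × 0.2306/√(1 − 0.0532) = 1.489.
x_n/x₀ = e^(−nδ) ≤ 0.05; take ln: n ≥ ln(1/0.05)/δ = 2.996/1.489 = 2.011.
So 3 complete cycles are required.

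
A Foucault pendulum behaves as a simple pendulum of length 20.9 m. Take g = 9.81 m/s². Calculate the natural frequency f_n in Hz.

For a simple pendulum ω_n = √(g/L) = √(9.81/20.9) = √0.4694 = 0.6851 rad/s.
f_n = ω_n/(2π) = 0.6851/6.283 = 0.1090 Hz.

0.109 Hz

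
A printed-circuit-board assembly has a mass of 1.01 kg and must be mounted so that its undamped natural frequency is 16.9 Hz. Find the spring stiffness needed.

11400 N/m

ω_n = 2πf_n = 2π × 16.9 = 106.2 rad/s.
k = m·ω_n² = 1.01 × 106.2² = 1.01 × 11280 = 11390 N/m.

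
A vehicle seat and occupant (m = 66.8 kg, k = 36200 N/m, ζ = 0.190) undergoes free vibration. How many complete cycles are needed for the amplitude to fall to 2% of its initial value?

4 cycles

Logarithmic decrement δ = 2πζ/√(1 − ζ²) = 2π × 0.1900/√(1 − 0.0361) = 1.216.
x_n/x₀ = e^(−nδ) ≤ 0.02; take ln: n ≥ ln(1/0.02)/δ = 3.912/1.216 = 3.217.
So 4 complete cycles are required.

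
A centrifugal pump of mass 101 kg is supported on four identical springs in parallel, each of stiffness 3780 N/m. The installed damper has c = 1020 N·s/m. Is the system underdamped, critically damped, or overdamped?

underdamped

Parallel springs add: k_eq = 4 × 3780 = 15120 N/m.
c_c = 2√(k_eq·m) = 2472 N·s/m; ζ = c/c_c = 1020/2472 = 0.413.
Since ζ < 1 the system is underdamped.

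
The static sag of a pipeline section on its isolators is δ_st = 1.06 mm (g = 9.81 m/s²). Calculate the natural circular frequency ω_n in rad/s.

ω_n = √(g/δ_st) = √(9.81/0.00106) = √9255 = 96.20 rad/s.

96.2 rad/s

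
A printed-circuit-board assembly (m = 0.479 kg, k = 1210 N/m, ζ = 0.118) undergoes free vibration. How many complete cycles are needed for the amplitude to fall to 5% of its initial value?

Logarithmic decrement δ = 2πζ/√(1 − ζ²) = 2π × 0.1180/√(1 − 0.0139) = 0.7466.
x_n/x₀ = e^(−nδ) ≤ 0.05; take ln: n ≥ ln(1/0.05)/δ = 2.996/0.7466 = 4.012.
So 5 complete cycles are required.

5 cycles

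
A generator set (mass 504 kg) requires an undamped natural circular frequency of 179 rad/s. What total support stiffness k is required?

16100000 N/m

k = m·ω_n² = 504 × 179.0² = 504 × 32040 = 16150000 N/m.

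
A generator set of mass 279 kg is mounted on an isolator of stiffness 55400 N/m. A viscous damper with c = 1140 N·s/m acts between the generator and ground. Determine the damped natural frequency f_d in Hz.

ω_n = √(k/m) = √(55400/279) = 14.09 rad/s.
Critical damping c_c = 2√(k·m) = 2√(55400 × 279) = 7863 N·s/m, so ζ = c/c_c = 1140/7863 = 0.1450.
ω_d = ω_n√(1 − ζ²) = 14.09 × √(1 − 0.0210) = 13.94 rad/s.
f_d = ω_d/(2π) = 2.219 Hz.

2.22 Hz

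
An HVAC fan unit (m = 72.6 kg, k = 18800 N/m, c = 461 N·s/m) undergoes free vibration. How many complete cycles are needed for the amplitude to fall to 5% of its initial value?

3 cycles

ζ = c/(2√(km)) = 461/(2√(18800 × 72.6)) = 461/2337 = 0.1973.
Logarithmic decrement δ = 2πζ/√(1 − ζ²) = 2π × 0.1973/√(1 − 0.0389) = 1.265.
x_n/x₀ = e^(−nδ) ≤ 0.05; take ln: n ≥ ln(1/0.05)/δ = 2.996/1.265 = 2.369.
So 3 complete cycles are required.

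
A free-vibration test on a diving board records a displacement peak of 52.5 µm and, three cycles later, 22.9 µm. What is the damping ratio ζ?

Logarithmic decrement δ = (1/n)·ln(x₀/x_n) = (1/3)·ln(52.5/22.9) = (1/3)·ln(2.293) = 0.2766.
ζ = δ/√(4π² + δ²) = 0.2766/√(39.48 + 0.0765) = 0.2766/6.289 = 0.04397.

0.0440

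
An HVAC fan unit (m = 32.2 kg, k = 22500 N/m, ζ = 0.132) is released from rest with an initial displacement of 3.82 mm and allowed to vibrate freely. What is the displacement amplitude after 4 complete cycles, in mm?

Logarithmic decrement δ = 2πζ/√(1 − ζ²) = 2π × 0.1320/√(1 − 0.0174) = 0.8367.
After n cycles, x_n/x₀ = e^(−nδ), so x_4 = 3.82 × e^(−4 × 0.8367) = 3.82 × 0.03520 = 0.1345 mm.

0.134 mm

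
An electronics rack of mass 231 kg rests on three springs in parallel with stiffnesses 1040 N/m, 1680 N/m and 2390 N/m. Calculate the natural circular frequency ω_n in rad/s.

4.70 rad/s

Parallel springs add: k_eq = 1040 + 1680 + 2390 = 5110 N/m.
ω_n = √(k_eq/m) = √(5110/231) = √22.12 = 4.703 rad/s.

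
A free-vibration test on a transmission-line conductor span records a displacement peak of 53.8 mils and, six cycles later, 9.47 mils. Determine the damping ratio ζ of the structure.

Logarithmic decrement δ = (1/n)·ln(x₀/x_n) = (1/6)·ln(53.8/9.47) = (1/6)·ln(5.681) = 0.2895.
ζ = δ/√(4π² + δ²) = 0.2895/√(39.48 + 0.0838) = 0.2895/6.290 = 0.04603.

0.0460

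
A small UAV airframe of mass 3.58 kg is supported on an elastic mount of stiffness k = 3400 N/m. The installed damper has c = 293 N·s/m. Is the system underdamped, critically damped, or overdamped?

overdamped

c_c = 2√(k·m) = 220.7 N·s/m; ζ = c/c_c = 293/220.7 = 1.33.
Since ζ > 1 the system is overdamped.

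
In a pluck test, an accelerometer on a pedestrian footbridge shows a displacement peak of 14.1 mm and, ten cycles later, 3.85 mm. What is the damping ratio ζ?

0.0207

Logarithmic decrement δ = (1/n)·ln(x₀/x_n) = (1/10)·ln(14.1/3.85) = (1/10)·ln(3.662) = 0.1298.
ζ = δ/√(4π² + δ²) = 0.1298/√(39.48 + 0.0169) = 0.1298/6.285 = 0.02066.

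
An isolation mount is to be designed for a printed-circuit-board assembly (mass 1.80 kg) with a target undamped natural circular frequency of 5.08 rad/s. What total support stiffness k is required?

k = m·ω_n² = 1.80 × 5.080² = 1.80 × 25.81 = 46.45 N/m.

46.5 N/m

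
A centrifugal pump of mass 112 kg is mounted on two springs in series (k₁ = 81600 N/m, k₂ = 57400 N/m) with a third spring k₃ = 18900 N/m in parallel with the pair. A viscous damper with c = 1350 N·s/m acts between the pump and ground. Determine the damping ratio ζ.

0.278

Series pair: k_s = k₁k₂/(k₁+k₂) = (81600)(57400)/(81600 + 57400) = 33700 N/m. In parallel with k₃: k_eq = 33700 + 18900 = 52600 N/m.
ω_n = √(k_eq/m) = √(52600/112) = 21.67 rad/s.
Critical damping c_c = 2√(k_eq·m) = 2√(52600 × 112) = 4854 N·s/m, so ζ = c/c_c = 1350/4854 = 0.2781.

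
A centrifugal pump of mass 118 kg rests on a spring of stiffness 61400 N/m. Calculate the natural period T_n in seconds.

ω_n = √(k/m) = √(61400/118) = √520.3 = 22.81 rad/s.
T_n = 2π/ω_n = 6.283/22.81 = 0.2754 s.

0.275 s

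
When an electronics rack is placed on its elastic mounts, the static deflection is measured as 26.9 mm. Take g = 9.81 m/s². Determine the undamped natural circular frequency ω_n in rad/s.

19.1 rad/s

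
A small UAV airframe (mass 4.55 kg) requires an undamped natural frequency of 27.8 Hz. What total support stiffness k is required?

139000 N/m

ω_n = 2πf_n = 2π × 27.8 = 174.7 rad/s.
k = m·ω_n² = 4.55 × 174.7² = 4.55 × 30510 = 138800 N/m.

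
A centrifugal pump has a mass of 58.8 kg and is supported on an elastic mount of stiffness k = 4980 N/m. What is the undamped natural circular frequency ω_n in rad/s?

9.20 rad/s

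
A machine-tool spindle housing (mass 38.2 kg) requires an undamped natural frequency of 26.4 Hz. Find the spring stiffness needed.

ω_n = 2πf_n = 2π × 26.4 = 165.9 rad/s.
k = m·ω_n² = 38.2 × 165.9² = 38.2 × 27510 = 1051000 N/m.

1050000 N/m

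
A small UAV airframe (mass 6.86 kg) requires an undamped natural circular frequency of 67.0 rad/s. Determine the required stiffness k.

30800 N/m

k = m·ω_n² = 6.86 × 67.00² = 6.86 × 4489 = 30790 N/m.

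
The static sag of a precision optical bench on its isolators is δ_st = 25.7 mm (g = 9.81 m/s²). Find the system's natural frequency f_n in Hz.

ω_n = √(g/δ_st) = √(9.81/0.0257) = √381.7 = 19.54 rad/s.
f_n = ω_n/(2π) = 19.54/6.283 = 3.109 Hz.

3.11 Hz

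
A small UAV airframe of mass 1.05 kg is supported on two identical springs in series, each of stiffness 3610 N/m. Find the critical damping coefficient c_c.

87.1 N·s/m

Series springs: 1/k_eq = 2/3610, so k_eq = 3610/2 = 1805 N/m.
c_c = 2√(k_eq·m) = 2√(1805 × 1.05) = 2 × 43.53 = 87.07 N·s/m.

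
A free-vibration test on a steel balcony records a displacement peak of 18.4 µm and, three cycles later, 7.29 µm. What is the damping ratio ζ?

Logarithmic decrement δ = (1/n)·ln(x₀/x_n) = (1/3)·ln(18.4/7.29) = (1/3)·ln(2.524) = 0.3086.
ζ = δ/√(4π² + δ²) = 0.3086/√(39.48 + 0.0952) = 0.3086/6.291 = 0.04906.

0.0491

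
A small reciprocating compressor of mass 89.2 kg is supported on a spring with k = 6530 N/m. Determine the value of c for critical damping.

1530 N·s/m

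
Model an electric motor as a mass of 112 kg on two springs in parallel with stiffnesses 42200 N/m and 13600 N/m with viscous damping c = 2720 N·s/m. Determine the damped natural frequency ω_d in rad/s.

Parallel springs add: k_eq = 42200 + 13600 = 55800 N/m.
ω_n = √(k_eq/m) = √(55800/112) = 22.32 rad/s.
Critical damping c_c = 2√(k_eq·m) = 2√(55800 × 112) = 5000 N·s/m, so ζ = c/c_c = 2720/5000 = 0.5440.
ω_d = ω_n√(1 − ζ²) = 22.32 × √(1 − 0.296) = 18.73 rad/s.

18.7 rad/s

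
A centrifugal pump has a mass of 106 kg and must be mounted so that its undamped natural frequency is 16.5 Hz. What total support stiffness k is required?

1140000 N/m

ω_n = 2πf_n = 2π × 16.5 = 103.7 rad/s.
k = m·ω_n² = 106 × 103.7² = 106 × 10750 = 1139000 N/m.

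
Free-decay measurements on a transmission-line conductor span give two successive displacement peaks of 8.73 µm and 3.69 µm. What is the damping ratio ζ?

Logarithmic decrement δ = (1/n)·ln(x₀/x_n) = (1/1)·ln(8.73/3.69) = (1/1)·ln(2.366) = 0.8611.
ζ = δ/√(4π² + δ²) = 0.8611/√(39.48 + 0.742) = 0.8611/6.342 = 0.1358.

0.136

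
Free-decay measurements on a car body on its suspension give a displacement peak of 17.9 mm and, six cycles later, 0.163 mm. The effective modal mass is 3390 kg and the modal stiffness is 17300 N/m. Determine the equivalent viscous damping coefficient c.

1890 N·s/m

Logarithmic decrement δ = (1/n)·ln(x₀/x_n) = (1/6)·ln(17.9/0.163) = (1/6)·ln(109.8) = 0.7831.
ζ = δ/√(4π² + δ²) = 0.7831/√(39.48 + 0.613) = 0.7831/6.332 = 0.1237.
c = ζ · 2√(km) = 0.1237 × 2√(17300 × 3390) = 0.1237 × 15320 = 1894 N·s/m.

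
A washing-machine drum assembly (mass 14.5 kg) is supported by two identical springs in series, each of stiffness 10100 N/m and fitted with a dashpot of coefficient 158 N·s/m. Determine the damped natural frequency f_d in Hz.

2.84 Hz

Series springs: 1/k_eq = 2/10100, so k_eq = 10100/2 = 5050 N/m.
ω_n = √(k_eq/m) = √(5050/14.5) = 18.66 rad/s.
Critical damping c_c = 2√(k_eq·m) = 2√(5050 × 14.5) = 541.2 N·s/m, so ζ = c/c_c = 158/541.2 = 0.2919.
ω_d = ω_n√(1 − ζ²) = 18.66 × √(1 − 0.0852) = 17.85 rad/s.
f_d = ω_d/(2π) = 2.841 Hz.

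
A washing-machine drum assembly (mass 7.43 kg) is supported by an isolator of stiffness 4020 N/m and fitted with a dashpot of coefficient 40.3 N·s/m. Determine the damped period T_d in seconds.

0.272 s

ω_n = √(k/m) = √(4020/7.43) = 23.26 rad/s.
Critical damping c_c = 2√(k·m) = 2√(4020 × 7.43) = 345.7 N·s/m, so ζ = c/c_c = 40.3/345.7 = 0.1166.
ω_d = ω_n√(1 − ζ²) = 23.26 × √(1 − 0.0136) = 23.10 rad/s.
T_d = 2π/ω_d = 0.2720 s.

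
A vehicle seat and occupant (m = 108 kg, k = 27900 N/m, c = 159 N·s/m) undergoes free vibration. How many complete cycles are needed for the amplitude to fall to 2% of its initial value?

ζ = c/(2√(km)) = 159/(2√(27900 × 108)) = 159/3472 = 0.04580.
Logarithmic decrement δ = 2πζ/√(1 − ζ²) = 2π × 0.04580/√(1 − 0.00210) = 0.2881.
x_n/x₀ = e^(−nδ) ≤ 0.02; take ln: n ≥ ln(1/0.02)/δ = 3.912/0.2881 = 13.58.
So 14 complete cycles are required.

14 cycles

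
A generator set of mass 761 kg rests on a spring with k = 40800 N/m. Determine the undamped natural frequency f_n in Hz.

1.17 Hz

ω_n = √(k/m) = √(40800/761) = √53.61 = 7.322 rad/s.
f_n = ω_n/(2π) = 7.322/6.283 = 1.165 Hz.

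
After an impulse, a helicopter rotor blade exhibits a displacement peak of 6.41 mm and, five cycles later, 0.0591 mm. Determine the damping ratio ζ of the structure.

Logarithmic decrement δ = (1/n)·ln(x₀/x_n) = (1/5)·ln(6.41/0.0591) = (1/5)·ln(108.5) = 0.9373.
ζ = δ/√(4π² + δ²) = 0.9373/√(39.48 + 0.878) = 0.9373/6.353 = 0.1475.

0.148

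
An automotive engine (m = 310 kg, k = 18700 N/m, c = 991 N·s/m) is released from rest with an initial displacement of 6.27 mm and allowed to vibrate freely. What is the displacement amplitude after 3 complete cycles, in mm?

ζ = c/(2√(km)) = 991/(2√(18700 × 310)) = 991/4815 = 0.2058.
Logarithmic decrement δ = 2πζ/√(1 − ζ²) = 2π × 0.2058/√(1 − 0.0424) = 1.321.
After n cycles, x_n/x₀ = e^(−nδ), so x_3 = 6.27 × e^(−3 × 1.321) = 6.27 × 0.01899 = 0.1190 mm.

0.119 mm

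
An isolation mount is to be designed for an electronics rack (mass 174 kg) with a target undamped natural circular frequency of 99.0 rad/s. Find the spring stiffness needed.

1710000 N/m

k = m·ω_n² = 174 × 99.00² = 174 × 9801 = 1705000 N/m.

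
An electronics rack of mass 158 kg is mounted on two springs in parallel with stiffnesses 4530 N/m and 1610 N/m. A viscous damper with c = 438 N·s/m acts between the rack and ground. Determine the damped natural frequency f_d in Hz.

Parallel springs add: k_eq = 4530 + 1610 = 6140 N/m.
ω_n = √(k_eq/m) = √(6140/158) = 6.234 rad/s.
Critical damping c_c = 2√(k_eq·m) = 2√(6140 × 158) = 1970 N·s/m, so ζ = c/c_c = 438/1970 = 0.2223.
ω_d = ω_n√(1 − ζ²) = 6.234 × √(1 − 0.0494) = 6.078 rad/s.
f_d = ω_d/(2π) = 0.9673 Hz.

0.967 Hz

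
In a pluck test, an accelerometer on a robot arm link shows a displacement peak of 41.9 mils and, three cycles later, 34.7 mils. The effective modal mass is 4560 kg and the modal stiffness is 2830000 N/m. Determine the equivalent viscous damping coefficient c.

2270 N·s/m

Logarithmic decrement δ = (1/n)·ln(x₀/x_n) = (1/3)·ln(41.9/34.7) = (1/3)·ln(1.207) = 0.06285.
ζ = δ/√(4π² + δ²) = 0.06285/√(39.48 + 0.00395) = 0.06285/6.283 = 0.01000.
c = ζ · 2√(km) = 0.01000 × 2√(2830000 × 4560) = 0.01000 × 227200 = 2272 N·s/m.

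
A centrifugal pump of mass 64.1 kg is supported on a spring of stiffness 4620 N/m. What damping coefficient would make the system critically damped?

1090 N·s/m

c_c = 2√(k·m) = 2√(4620 × 64.1) = 2 × 544.2 = 1088 N·s/m.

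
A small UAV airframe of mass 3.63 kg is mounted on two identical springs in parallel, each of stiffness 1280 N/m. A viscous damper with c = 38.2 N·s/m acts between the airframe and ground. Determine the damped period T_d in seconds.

0.241 s

Parallel springs add: k_eq = 2 × 1280 = 2560 N/m.
ω_n = √(k_eq/m) = √(2560/3.63) = 26.56 rad/s.
Critical damping c_c = 2√(k_eq·m) = 2√(2560 × 3.63) = 192.8 N·s/m, so ζ = c/c_c = 38.2/192.8 = 0.1981.
ω_d = ω_n√(1 − ζ²) = 26.56 × √(1 − 0.0393) = 26.03 rad/s.
T_d = 2π/ω_d = 0.2414 s.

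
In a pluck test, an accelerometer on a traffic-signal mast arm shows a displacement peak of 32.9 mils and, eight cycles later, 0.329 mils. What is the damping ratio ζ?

Logarithmic decrement δ = (1/n)·ln(x₀/x_n) = (1/8)·ln(32.9/0.329) = (1/8)·ln(100.0) = 0.5756.
ζ = δ/√(4π² + δ²) = 0.5756/√(39.48 + 0.331) = 0.5756/6.309 = 0.09123.

0.0912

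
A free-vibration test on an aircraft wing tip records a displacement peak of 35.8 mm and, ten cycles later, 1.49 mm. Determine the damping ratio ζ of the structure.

0.0505

Logarithmic decrement δ = (1/n)·ln(x₀/x_n) = (1/10)·ln(35.8/1.49) = (1/10)·ln(24.03) = 0.3179.
ζ = δ/√(4π² + δ²) = 0.3179/√(39.48 + 0.101) = 0.3179/6.291 = 0.05053.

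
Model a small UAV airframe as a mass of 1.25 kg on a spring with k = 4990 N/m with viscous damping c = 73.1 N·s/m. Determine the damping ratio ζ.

ω_n = √(k/m) = √(4990/1.25) = 63.18 rad/s.
Critical damping c_c = 2√(k·m) = 2√(4990 × 1.25) = 158.0 N·s/m, so ζ = c/c_c = 73.1/158.0 = 0.4628.

0.463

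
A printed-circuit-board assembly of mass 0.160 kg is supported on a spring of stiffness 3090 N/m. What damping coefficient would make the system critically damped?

44.5 N·s/m

c_c = 2√(k·m) = 2√(3090 × 0.160) = 2 × 22.24 = 44.47 N·s/m.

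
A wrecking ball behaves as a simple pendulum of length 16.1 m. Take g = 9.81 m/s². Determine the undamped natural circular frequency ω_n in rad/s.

0.781 rad/s

For a simple pendulum ω_n = √(g/L) = √(9.81/16.1) = √0.6093 = 0.7806 rad/s.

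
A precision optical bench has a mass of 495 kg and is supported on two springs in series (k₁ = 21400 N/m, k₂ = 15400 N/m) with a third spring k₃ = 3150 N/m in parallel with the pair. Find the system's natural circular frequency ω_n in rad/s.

Series pair: k_s = k₁k₂/(k₁+k₂) = (21400)(15400)/(21400 + 15400) = 8955 N/m. In parallel with k₃: k_eq = 8955 + 3150 = 12110 N/m.
ω_n = √(k_eq/m) = √(12110/495) = √24.46 = 4.945 rad/s.

4.95 rad/s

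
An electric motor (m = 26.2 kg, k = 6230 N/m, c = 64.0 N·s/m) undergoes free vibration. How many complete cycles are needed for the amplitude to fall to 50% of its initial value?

2 cycles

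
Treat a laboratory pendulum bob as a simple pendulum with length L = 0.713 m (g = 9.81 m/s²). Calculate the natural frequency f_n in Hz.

For a simple pendulum ω_n = √(g/L) = √(9.81/0.713) = √13.76 = 3.709 rad/s.
f_n = ω_n/(2π) = 3.709/6.283 = 0.5904 Hz.

0.590 Hz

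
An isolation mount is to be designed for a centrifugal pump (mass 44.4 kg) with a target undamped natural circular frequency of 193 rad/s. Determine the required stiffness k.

1650000 N/m

k = m·ω_n² = 44.4 × 193.0² = 44.4 × 37250 = 1654000 N/m.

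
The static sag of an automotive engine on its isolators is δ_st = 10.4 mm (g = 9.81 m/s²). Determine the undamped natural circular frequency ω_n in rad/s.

30.7 rad/s

ω_n = √(g/δ_st) = √(9.81/0.0104) = √943.3 = 30.71 rad/s.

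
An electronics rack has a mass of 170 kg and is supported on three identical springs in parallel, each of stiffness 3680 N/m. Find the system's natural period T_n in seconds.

Parallel springs add: k_eq = 3 × 3680 = 11040 N/m.
ω_n = √(k_eq/m) = √(11040/170) = √64.94 = 8.059 rad/s.
T_n = 2π/ω_n = 6.283/8.059 = 0.7797 s.

0.780 s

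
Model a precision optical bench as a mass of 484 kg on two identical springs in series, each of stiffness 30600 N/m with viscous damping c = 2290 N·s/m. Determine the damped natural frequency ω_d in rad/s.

5.10 rad/s

Series springs: 1/k_eq = 2/30600, so k_eq = 30600/2 = 15300 N/m.
ω_n = √(k_eq/m) = √(15300/484) = 5.622 rad/s.
Critical damping c_c = 2√(k_eq·m) = 2√(15300 × 484) = 5442 N·s/m, so ζ = c/c_c = 2290/5442 = 0.4208.
ω_d = ω_n√(1 − ζ²) = 5.622 × √(1 − 0.177) = 5.100 rad/s.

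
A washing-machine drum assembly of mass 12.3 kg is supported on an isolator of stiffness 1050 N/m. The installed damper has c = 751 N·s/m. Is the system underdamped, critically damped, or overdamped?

c_c = 2√(k·m) = 227.3 N·s/m; ζ = c/c_c = 751/227.3 = 3.30.
Since ζ > 1 the system is overdamped.

overdamped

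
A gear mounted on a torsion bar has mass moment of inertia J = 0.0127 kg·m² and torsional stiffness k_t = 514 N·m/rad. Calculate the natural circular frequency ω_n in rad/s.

201 rad/s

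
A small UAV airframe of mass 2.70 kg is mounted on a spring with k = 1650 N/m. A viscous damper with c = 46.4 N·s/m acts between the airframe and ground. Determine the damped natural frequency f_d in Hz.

3.69 Hz

ω_n = √(k/m) = √(1650/2.70) = 24.72 rad/s.
Critical damping c_c = 2√(k·m) = 2√(1650 × 2.70) = 133.5 N·s/m, so ζ = c/c_c = 46.4/133.5 = 0.3476.
ω_d = ω_n√(1 − ζ²) = 24.72 × √(1 − 0.121) = 23.18 rad/s.
f_d = ω_d/(2π) = 3.689 Hz.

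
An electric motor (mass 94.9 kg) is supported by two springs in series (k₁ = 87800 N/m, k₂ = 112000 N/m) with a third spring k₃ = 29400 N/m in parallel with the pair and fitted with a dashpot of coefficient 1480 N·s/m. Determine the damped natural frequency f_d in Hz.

Series pair: k_s = k₁k₂/(k₁+k₂) = (87800)(112000)/(87800 + 112000) = 49220 N/m. In parallel with k₃: k_eq = 49220 + 29400 = 78620 N/m.
ω_n = √(k_eq/m) = √(78620/94.9) = 28.78 rad/s.
Critical damping c_c = 2√(k_eq·m) = 2√(78620 × 94.9) = 5463 N·s/m, so ζ = c/c_c = 1480/5463 = 0.2709.
ω_d = ω_n√(1 − ζ²) = 28.78 × √(1 − 0.0734) = 27.71 rad/s.
f_d = ω_d/(2π) = 4.410 Hz.

4.41 Hz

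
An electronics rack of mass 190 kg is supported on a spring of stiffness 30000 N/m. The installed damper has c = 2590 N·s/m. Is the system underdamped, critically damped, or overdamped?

c_c = 2√(k·m) = 4775 N·s/m; ζ = c/c_c = 2590/4775 = 0.542.
Since ζ < 1 the system is underdamped.

underdamped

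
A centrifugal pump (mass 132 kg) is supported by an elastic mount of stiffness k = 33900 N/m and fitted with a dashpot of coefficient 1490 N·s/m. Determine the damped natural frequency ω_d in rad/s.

ω_n = √(k/m) = √(33900/132) = 16.03 rad/s.
Critical damping c_c = 2√(k·m) = 2√(33900 × 132) = 4231 N·s/m, so ζ = c/c_c = 1490/4231 = 0.3522.
ω_d = ω_n√(1 − ζ²) = 16.03 × √(1 − 0.124) = 15.00 rad/s.

15.0 rad/s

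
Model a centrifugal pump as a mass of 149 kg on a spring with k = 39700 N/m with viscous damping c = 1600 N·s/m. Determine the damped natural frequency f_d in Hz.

ω_n = √(k/m) = √(39700/149) = 16.32 rad/s.
Critical damping c_c = 2√(k·m) = 2√(39700 × 149) = 4864 N·s/m, so ζ = c/c_c = 1600/4864 = 0.3289.
ω_d = ω_n√(1 − ζ²) = 16.32 × √(1 − 0.108) = 15.41 rad/s.
f_d = ω_d/(2π) = 2.453 Hz.

2.45 Hz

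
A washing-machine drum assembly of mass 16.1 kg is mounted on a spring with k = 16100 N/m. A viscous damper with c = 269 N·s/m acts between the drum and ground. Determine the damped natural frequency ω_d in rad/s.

30.5 rad/s

ω_n = √(k/m) = √(16100/16.1) = 31.62 rad/s.
Critical damping c_c = 2√(k·m) = 2√(16100 × 16.1) = 1018 N·s/m, so ζ = c/c_c = 269/1018 = 0.2642.
ω_d = ω_n√(1 − ζ²) = 31.62 × √(1 − 0.0698) = 30.50 rad/s.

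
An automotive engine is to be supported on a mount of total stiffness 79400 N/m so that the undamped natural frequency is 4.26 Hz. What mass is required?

111 kg

ω_n = 2πf_n = 2π × 4.26 = 26.77 rad/s.
m = k/ω_n² = 79400/26.77² = 79400/716.4 = 110.8 kg.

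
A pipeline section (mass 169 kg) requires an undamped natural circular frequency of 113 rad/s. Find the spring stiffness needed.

2160000 N/m

k = m·ω_n² = 169 × 113.0² = 169 × 12770 = 2158000 N/m.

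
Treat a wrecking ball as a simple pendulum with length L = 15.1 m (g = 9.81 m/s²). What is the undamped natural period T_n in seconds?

7.80 s

For a simple pendulum ω_n = √(g/L) = √(9.81/15.1) = √0.6497 = 0.8060 rad/s.
T_n = 2π/ω_n = 6.283/0.8060 = 7.795 s.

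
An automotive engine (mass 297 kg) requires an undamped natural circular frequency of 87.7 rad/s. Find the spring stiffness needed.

2280000 N/m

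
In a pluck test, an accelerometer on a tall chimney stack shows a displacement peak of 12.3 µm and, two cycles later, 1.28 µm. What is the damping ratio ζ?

Logarithmic decrement δ = (1/n)·ln(x₀/x_n) = (1/2)·ln(12.3/1.28) = (1/2)·ln(9.609) = 1.131.
ζ = δ/√(4π² + δ²) = 1.131/√(39.48 + 1.28) = 1.131/6.384 = 0.1772.

0.177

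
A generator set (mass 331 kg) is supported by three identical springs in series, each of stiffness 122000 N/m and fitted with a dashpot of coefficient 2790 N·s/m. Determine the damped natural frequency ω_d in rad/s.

Series springs: 1/k_eq = 3/122000, so k_eq = 122000/3 = 40670 N/m.
ω_n = √(k_eq/m) = √(40670/331) = 11.08 rad/s.
Critical damping c_c = 2√(k_eq·m) = 2√(40670 × 331) = 7338 N·s/m, so ζ = c/c_c = 2790/7338 = 0.3802.
ω_d = ω_n√(1 − ζ²) = 11.08 × √(1 − 0.145) = 10.25 rad/s.

10.3 rad/s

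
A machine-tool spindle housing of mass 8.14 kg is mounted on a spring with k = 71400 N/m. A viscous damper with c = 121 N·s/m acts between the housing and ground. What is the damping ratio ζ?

ω_n = √(k/m) = √(71400/8.14) = 93.66 rad/s.
Critical damping c_c = 2√(k·m) = 2√(71400 × 8.14) = 1525 N·s/m, so ζ = c/c_c = 121/1525 = 0.07936.

0.0794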